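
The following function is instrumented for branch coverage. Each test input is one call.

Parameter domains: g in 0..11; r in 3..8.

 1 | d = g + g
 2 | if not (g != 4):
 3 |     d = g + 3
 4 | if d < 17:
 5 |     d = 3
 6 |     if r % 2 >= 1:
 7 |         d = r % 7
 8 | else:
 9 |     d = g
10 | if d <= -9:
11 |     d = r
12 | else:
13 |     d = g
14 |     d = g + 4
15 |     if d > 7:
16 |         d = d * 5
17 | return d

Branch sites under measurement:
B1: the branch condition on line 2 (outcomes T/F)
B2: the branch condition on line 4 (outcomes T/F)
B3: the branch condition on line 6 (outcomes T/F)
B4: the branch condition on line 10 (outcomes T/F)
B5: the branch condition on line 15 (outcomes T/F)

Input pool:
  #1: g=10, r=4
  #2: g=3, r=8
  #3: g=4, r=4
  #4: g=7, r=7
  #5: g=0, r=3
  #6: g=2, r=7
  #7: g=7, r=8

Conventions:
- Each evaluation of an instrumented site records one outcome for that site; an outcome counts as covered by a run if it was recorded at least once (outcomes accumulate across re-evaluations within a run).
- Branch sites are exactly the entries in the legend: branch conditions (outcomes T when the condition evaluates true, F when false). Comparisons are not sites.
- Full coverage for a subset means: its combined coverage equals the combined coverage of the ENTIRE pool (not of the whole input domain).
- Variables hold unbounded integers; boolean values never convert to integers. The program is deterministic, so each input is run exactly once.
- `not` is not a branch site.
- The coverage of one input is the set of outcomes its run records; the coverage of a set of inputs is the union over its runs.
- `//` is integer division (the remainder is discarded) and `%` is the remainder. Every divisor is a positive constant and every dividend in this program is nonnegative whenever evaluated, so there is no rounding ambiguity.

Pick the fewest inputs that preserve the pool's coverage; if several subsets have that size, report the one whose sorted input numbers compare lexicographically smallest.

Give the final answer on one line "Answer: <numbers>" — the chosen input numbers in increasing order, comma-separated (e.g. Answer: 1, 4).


test 1 (g=10, r=4) fires B1->F, B2->F, B4->F, B5->T; hits B1=F, B2=F, B4=F, B5=T
test 2 (g=3, r=8) fires B1->F, B2->T, B3->F, B4->F, B5->F; hits B1=F, B2=T, B3=F, B4=F, B5=F
test 3 (g=4, r=4) fires B1->T, B2->T, B3->F, B4->F, B5->T; hits B1=T, B2=T, B3=F, B4=F, B5=T
test 4 (g=7, r=7) fires B1->F, B2->T, B3->T, B4->F, B5->T; hits B1=F, B2=T, B3=T, B4=F, B5=T
test 5 (g=0, r=3) fires B1->F, B2->T, B3->T, B4->F, B5->F; hits B1=F, B2=T, B3=T, B4=F, B5=F
test 6 (g=2, r=7) fires B1->F, B2->T, B3->T, B4->F, B5->F; hits B1=F, B2=T, B3=T, B4=F, B5=F
test 7 (g=7, r=8) fires B1->F, B2->T, B3->F, B4->F, B5->T; hits B1=F, B2=T, B3=F, B4=F, B5=T
pool-wide coverage (9 outcomes): B1=T, B1=F, B2=T, B2=F, B3=T, B3=F, B4=F, B5=T, B5=F
checked all size-1 subsets: none covers 9 outcomes (max 5/9)
checked all size-2 subsets: none covers 9 outcomes (max 8/9)
inputs {1, 3, 5} (size 3) cover everything; no size-3 subset with a lexicographically smaller index list covers all 9
Answer: 1, 3, 5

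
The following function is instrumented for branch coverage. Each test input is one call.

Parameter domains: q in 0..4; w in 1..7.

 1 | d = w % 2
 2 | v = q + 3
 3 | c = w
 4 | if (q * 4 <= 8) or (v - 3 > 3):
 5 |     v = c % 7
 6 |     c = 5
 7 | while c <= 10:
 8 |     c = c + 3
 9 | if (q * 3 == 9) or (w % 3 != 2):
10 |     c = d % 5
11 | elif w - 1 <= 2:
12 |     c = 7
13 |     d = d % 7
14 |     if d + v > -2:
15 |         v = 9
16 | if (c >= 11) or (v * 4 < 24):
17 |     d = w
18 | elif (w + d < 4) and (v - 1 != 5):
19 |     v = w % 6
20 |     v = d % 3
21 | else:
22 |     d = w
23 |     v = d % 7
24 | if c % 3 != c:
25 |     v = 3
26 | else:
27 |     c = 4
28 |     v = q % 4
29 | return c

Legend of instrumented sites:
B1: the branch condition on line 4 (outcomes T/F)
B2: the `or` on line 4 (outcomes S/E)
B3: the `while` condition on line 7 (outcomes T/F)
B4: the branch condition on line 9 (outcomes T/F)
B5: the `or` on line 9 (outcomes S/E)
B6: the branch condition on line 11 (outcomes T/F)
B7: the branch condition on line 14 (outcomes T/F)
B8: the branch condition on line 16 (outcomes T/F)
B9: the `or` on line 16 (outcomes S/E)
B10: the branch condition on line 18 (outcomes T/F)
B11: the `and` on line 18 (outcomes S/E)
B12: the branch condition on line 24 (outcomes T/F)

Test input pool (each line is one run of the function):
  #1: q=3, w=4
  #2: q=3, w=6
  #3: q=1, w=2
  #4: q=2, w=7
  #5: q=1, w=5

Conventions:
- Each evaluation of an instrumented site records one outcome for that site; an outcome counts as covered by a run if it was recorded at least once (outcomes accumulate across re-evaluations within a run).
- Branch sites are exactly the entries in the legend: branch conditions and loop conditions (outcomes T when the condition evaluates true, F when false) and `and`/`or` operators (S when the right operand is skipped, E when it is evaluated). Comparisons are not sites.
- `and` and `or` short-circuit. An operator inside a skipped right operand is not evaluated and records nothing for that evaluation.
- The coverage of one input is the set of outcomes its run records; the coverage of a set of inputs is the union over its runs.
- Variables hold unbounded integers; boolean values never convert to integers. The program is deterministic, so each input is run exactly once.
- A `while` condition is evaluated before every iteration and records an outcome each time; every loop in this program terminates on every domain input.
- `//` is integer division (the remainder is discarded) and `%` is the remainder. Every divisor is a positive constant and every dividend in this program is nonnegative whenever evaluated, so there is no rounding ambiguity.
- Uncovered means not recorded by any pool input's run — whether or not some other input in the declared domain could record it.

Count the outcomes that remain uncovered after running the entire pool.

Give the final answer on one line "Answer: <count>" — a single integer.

input #1, q=3, w=4: outcomes B1=F, B2=E, B3=T, B3=F, B4=T, B5=S, B8=F, B9=E, B10=F, B11=S, B12=F
input #2, q=3, w=6: outcomes B1=F, B2=E, B3=T, B3=F, B4=T, B5=S, B8=F, B9=E, B10=F, B11=S, B12=F
input #3, q=1, w=2: outcomes B1=T, B2=S, B3=T, B3=F, B4=F, B5=E, B6=T, B7=T, B8=F, B9=E, B10=T, B11=E, B12=T
input #4, q=2, w=7: outcomes B1=T, B2=S, B3=T, B3=F, B4=T, B5=E, B8=T, B9=E, B12=F
input #5, q=1, w=5: outcomes B1=T, B2=S, B3=T, B3=F, B4=F, B5=E, B6=F, B8=T, B9=S, B12=T
union over the pool: B1=T, B1=F, B2=S, B2=E, B3=T, B3=F, B4=T, B4=F, B5=S, B5=E, B6=T, B6=F, B7=T, B8=T, B8=F, B9=S, B9=E, B10=T, B10=F, B11=S, B11=E, B12=T, B12=F
uncovered (1 of 24): B7=F

Answer: 1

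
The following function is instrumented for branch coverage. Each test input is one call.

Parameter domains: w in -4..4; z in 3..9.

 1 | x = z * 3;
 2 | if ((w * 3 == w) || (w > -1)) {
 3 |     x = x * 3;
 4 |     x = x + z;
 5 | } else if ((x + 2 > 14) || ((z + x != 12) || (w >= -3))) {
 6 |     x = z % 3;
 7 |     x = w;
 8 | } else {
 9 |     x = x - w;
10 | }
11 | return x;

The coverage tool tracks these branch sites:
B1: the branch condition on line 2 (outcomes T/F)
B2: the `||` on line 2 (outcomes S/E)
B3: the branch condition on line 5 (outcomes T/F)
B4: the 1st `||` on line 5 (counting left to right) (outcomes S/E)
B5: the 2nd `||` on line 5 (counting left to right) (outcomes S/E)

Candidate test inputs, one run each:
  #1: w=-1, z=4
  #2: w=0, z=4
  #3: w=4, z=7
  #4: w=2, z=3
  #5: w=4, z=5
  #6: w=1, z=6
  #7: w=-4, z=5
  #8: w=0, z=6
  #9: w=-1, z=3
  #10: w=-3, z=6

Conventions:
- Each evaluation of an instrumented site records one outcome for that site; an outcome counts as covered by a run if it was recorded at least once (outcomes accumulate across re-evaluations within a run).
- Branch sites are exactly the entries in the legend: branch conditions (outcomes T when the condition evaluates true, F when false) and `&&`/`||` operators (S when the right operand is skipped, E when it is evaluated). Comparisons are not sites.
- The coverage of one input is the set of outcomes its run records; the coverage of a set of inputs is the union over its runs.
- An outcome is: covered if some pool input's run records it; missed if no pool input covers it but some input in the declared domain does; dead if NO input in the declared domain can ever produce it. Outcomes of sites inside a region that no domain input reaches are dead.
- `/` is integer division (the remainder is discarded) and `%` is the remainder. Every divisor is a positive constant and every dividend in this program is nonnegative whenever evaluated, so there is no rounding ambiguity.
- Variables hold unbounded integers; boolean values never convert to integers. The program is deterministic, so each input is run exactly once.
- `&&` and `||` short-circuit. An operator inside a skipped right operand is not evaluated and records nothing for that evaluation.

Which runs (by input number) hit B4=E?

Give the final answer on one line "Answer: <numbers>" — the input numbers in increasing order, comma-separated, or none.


input #1 (w=-1, z=4): covers B4=E
input #2 (w=0, z=4): misses B4=E
input #3 (w=4, z=7): misses B4=E
input #4 (w=2, z=3): misses B4=E
input #5 (w=4, z=5): misses B4=E
input #6 (w=1, z=6): misses B4=E
input #7 (w=-4, z=5): misses B4=E
input #8 (w=0, z=6): misses B4=E
input #9 (w=-1, z=3): covers B4=E
input #10 (w=-3, z=6): misses B4=E
Answer: 1, 9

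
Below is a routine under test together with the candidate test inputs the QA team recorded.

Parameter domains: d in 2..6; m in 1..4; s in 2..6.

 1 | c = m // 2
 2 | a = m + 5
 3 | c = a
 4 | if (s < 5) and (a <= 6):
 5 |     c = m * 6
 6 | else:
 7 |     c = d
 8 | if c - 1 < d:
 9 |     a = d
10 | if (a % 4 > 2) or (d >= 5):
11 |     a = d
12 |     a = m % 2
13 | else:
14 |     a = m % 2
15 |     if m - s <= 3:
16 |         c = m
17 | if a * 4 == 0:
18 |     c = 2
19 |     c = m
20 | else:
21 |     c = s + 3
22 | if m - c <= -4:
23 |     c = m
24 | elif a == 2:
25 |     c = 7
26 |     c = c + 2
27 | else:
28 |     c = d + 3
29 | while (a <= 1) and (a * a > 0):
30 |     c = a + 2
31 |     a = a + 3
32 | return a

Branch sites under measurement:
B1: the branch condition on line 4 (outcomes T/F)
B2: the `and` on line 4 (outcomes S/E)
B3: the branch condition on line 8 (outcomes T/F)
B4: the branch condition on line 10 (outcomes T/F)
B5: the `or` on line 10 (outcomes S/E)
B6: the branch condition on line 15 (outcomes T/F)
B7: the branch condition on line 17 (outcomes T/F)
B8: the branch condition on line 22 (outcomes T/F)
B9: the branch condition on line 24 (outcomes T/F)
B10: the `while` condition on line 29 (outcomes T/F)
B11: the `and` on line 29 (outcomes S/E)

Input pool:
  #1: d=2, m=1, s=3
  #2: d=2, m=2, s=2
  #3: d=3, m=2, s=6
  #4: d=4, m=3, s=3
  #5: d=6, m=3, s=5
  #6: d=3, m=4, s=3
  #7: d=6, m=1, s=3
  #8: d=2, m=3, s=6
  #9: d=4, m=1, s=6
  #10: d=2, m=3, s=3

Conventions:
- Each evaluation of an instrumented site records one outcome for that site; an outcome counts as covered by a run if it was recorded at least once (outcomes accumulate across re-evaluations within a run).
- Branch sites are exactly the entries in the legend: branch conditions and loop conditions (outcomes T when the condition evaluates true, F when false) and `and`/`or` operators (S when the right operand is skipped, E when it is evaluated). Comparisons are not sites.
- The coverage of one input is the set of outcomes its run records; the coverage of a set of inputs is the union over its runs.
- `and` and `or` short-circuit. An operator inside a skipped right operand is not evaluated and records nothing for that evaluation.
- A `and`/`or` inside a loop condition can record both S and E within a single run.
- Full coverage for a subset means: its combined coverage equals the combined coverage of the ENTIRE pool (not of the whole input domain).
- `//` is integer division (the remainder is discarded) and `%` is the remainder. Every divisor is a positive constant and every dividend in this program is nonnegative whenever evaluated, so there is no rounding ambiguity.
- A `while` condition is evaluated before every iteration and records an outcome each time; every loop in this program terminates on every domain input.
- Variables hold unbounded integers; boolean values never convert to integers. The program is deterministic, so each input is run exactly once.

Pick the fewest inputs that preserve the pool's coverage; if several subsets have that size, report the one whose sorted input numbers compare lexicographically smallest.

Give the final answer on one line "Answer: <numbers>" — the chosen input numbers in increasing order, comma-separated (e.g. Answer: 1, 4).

test 1 (d=2, m=1, s=3) hits B1=T, B2=E, B3=F, B4=F, B5=E, B6=T, B7=F, B8=T, B10=T, B10=F, B11=S, B11=E
test 2 (d=2, m=2, s=2) hits B1=F, B2=E, B3=T, B4=F, B5=E, B6=T, B7=T, B8=F, B9=F, B10=F, B11=E
test 3 (d=3, m=2, s=6) hits B1=F, B2=S, B3=T, B4=T, B5=S, B7=T, B8=F, B9=F, B10=F, B11=E
test 4 (d=4, m=3, s=3) hits B1=F, B2=E, B3=T, B4=F, B5=E, B6=T, B7=F, B8=F, B9=F, B10=T, B10=F, B11=S, B11=E
test 5 (d=6, m=3, s=5) hits B1=F, B2=S, B3=T, B4=T, B5=E, B7=F, B8=T, B10=T, B10=F, B11=S, B11=E
test 6 (d=3, m=4, s=3) hits B1=F, B2=E, B3=T, B4=T, B5=S, B7=T, B8=F, B9=F, B10=F, B11=E
test 7 (d=6, m=1, s=3) hits B1=T, B2=E, B3=T, B4=T, B5=E, B7=F, B8=T, B10=T, B10=F, B11=S, B11=E
test 8 (d=2, m=3, s=6) hits B1=F, B2=S, B3=T, B4=F, B5=E, B6=T, B7=F, B8=T, B10=T, B10=F, B11=S, B11=E
test 9 (d=4, m=1, s=6) hits B1=F, B2=S, B3=T, B4=F, B5=E, B6=T, B7=F, B8=T, B10=T, B10=F, B11=S, B11=E
test 10 (d=2, m=3, s=3) hits B1=F, B2=E, B3=T, B4=F, B5=E, B6=T, B7=F, B8=F, B9=F, B10=T, B10=F, B11=S, B11=E
pool-wide coverage (20 outcomes): B1=T, B1=F, B2=S, B2=E, B3=T, B3=F, B4=T, B4=F, B5=S, B5=E, B6=T, B7=T, B7=F, B8=T, B8=F, B9=F, B10=T, B10=F, B11=S, B11=E
every size-1 subset falls short of the 20 outcomes (best: 13/20)
inputs {1, 3} (size 2) cover everything; no size-2 subset with a lexicographically smaller index list covers all 20

Answer: 1, 3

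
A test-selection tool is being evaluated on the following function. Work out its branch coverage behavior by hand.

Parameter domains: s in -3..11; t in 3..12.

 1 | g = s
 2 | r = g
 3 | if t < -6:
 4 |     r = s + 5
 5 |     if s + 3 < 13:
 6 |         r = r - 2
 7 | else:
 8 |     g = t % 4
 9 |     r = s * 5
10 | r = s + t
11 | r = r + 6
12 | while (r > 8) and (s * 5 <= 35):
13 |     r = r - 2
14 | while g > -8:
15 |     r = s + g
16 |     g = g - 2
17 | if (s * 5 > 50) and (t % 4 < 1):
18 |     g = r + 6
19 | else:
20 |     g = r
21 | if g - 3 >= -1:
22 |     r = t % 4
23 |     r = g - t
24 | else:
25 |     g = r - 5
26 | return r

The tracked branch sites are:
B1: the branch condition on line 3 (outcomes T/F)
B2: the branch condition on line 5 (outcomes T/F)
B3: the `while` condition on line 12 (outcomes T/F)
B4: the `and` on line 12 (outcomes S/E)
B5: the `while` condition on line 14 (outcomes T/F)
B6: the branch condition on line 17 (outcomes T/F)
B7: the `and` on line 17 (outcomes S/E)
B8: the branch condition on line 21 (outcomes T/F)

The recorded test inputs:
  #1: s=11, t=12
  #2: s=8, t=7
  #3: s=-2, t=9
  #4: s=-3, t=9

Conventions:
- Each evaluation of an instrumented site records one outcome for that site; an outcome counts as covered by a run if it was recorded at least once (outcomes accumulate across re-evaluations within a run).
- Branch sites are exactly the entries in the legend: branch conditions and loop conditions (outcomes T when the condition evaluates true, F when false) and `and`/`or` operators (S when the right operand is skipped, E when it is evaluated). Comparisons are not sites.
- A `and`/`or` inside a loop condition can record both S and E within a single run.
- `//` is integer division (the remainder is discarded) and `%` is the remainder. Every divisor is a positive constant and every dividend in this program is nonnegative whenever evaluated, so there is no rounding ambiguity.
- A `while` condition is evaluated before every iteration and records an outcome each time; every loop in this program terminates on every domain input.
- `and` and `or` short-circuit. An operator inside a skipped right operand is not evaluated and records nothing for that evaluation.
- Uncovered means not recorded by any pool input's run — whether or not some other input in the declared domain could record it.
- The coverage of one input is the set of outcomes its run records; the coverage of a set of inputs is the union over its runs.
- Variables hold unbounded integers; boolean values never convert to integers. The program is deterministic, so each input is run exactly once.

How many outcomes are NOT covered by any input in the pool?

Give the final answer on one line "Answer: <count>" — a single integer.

#1 (s=11, t=12) -> B1->F, B4->E, B3->F, B5->T, B5->T, B5->T, B5->T, B5->F, B7->E, B6->T, B8->T; covered: B1=F, B3=F, B4=E, B5=T, B5=F, B6=T, B7=E, B8=T
#2 (s=8, t=7) -> B1->F, B4->E, B3->F, B5->T, B5->T, B5->T, B5->T, B5->T, B5->T, B5->F, B7->S, B6->F, B8->F; covered: B1=F, B3=F, B4=E, B5=T, B5=F, B6=F, B7=S, B8=F
#3 (s=-2, t=9) -> B1->F, B4->E, B3->T, B4->E, B3->T, B4->E, B3->T, B4->S, B3->F, B5->T, B5->T, B5->T, B5->T, B5->T, ...; covered: B1=F, B3=T, B3=F, B4=S, B4=E, B5=T, B5=F, B6=F, B7=S, B8=F
#4 (s=-3, t=9) -> B1->F, B4->E, B3->T, B4->E, B3->T, B4->S, B3->F, B5->T, B5->T, B5->T, B5->T, B5->T, B5->F, B7->S, ...; covered: B1=F, B3=T, B3=F, B4=S, B4=E, B5=T, B5=F, B6=F, B7=S, B8=F
union over the pool: B1=F, B3=T, B3=F, B4=S, B4=E, B5=T, B5=F, B6=T, B6=F, B7=S, B7=E, B8=T, B8=F
uncovered (3 of 16): B1=T, B2=T, B2=F

Answer: 3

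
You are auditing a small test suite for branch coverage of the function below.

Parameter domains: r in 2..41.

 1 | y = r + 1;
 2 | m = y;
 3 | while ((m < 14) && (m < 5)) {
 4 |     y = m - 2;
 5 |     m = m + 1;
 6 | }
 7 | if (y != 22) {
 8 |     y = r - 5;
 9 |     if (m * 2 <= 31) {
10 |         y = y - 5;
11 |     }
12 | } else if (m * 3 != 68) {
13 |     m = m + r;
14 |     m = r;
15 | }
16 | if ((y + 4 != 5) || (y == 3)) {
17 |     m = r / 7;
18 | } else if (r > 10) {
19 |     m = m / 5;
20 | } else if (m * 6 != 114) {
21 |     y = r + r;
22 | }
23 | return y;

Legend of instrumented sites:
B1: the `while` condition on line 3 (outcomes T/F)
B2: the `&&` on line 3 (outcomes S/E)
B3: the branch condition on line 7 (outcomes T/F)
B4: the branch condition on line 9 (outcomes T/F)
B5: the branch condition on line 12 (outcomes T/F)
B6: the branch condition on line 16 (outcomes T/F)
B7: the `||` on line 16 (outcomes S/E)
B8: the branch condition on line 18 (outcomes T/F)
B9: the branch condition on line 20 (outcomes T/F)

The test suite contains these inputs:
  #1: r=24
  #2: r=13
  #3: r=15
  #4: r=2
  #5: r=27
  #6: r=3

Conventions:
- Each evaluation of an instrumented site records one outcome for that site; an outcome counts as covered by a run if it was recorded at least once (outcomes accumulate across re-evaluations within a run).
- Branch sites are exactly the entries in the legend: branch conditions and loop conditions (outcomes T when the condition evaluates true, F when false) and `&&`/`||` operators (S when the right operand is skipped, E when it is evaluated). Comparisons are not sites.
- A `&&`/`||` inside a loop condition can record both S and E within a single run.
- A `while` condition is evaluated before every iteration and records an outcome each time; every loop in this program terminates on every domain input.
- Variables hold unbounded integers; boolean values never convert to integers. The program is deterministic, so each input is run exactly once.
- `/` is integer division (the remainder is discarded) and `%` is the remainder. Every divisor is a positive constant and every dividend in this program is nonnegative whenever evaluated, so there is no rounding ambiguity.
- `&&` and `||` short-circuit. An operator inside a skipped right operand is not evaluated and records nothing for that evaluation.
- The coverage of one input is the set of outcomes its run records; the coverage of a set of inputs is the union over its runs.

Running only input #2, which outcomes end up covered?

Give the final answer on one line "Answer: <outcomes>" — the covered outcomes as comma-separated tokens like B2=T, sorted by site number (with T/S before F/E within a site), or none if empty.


Event log for input #2 (r=13):
  B2->S, B1->F, B3->T, B4->T, B7->S, B6->T
deduplicating events, the covered set is: B1=F, B2=S, B3=T, B4=T, B6=T, B7=S
Answer: B1=F, B2=S, B3=T, B4=T, B6=T, B7=S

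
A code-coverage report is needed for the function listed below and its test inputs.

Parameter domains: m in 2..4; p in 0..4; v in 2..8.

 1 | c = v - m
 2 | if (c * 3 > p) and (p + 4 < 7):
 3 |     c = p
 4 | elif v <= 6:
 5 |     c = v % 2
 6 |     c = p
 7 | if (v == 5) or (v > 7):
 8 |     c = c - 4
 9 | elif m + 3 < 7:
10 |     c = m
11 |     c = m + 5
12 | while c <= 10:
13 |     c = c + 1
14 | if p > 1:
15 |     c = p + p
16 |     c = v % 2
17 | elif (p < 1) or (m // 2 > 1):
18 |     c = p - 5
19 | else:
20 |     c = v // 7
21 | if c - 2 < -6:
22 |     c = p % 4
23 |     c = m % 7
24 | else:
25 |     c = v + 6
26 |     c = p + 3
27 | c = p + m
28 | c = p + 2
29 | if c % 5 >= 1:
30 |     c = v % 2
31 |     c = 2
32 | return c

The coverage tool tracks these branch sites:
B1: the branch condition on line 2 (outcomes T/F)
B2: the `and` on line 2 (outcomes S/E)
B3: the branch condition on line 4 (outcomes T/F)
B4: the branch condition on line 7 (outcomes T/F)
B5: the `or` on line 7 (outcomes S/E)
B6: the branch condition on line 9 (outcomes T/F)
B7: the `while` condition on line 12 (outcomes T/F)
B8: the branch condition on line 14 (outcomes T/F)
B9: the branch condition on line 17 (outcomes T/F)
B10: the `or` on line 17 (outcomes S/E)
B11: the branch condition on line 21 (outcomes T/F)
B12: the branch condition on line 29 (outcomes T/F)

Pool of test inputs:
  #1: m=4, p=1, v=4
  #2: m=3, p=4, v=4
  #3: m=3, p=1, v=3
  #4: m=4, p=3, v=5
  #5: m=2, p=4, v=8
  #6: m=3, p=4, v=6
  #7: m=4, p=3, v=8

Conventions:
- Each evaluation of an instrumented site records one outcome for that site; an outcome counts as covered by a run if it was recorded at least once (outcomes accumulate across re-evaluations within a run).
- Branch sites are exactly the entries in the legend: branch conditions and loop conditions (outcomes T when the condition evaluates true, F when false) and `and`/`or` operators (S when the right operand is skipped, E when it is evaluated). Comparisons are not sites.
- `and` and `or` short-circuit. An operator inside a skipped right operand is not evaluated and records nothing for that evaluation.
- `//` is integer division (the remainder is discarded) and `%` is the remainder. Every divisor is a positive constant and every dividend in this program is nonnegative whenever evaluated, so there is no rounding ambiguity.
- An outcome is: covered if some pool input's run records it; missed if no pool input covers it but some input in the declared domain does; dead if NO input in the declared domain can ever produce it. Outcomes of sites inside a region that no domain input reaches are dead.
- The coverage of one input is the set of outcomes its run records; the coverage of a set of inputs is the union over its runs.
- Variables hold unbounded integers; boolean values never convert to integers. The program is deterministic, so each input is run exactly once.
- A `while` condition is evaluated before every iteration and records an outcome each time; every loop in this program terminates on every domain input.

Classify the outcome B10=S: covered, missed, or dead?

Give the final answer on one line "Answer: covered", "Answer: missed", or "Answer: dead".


no pool input records B10=S
but domain input (m=2, p=0, v=2) does record it -> reachable, so missed
Answer: missed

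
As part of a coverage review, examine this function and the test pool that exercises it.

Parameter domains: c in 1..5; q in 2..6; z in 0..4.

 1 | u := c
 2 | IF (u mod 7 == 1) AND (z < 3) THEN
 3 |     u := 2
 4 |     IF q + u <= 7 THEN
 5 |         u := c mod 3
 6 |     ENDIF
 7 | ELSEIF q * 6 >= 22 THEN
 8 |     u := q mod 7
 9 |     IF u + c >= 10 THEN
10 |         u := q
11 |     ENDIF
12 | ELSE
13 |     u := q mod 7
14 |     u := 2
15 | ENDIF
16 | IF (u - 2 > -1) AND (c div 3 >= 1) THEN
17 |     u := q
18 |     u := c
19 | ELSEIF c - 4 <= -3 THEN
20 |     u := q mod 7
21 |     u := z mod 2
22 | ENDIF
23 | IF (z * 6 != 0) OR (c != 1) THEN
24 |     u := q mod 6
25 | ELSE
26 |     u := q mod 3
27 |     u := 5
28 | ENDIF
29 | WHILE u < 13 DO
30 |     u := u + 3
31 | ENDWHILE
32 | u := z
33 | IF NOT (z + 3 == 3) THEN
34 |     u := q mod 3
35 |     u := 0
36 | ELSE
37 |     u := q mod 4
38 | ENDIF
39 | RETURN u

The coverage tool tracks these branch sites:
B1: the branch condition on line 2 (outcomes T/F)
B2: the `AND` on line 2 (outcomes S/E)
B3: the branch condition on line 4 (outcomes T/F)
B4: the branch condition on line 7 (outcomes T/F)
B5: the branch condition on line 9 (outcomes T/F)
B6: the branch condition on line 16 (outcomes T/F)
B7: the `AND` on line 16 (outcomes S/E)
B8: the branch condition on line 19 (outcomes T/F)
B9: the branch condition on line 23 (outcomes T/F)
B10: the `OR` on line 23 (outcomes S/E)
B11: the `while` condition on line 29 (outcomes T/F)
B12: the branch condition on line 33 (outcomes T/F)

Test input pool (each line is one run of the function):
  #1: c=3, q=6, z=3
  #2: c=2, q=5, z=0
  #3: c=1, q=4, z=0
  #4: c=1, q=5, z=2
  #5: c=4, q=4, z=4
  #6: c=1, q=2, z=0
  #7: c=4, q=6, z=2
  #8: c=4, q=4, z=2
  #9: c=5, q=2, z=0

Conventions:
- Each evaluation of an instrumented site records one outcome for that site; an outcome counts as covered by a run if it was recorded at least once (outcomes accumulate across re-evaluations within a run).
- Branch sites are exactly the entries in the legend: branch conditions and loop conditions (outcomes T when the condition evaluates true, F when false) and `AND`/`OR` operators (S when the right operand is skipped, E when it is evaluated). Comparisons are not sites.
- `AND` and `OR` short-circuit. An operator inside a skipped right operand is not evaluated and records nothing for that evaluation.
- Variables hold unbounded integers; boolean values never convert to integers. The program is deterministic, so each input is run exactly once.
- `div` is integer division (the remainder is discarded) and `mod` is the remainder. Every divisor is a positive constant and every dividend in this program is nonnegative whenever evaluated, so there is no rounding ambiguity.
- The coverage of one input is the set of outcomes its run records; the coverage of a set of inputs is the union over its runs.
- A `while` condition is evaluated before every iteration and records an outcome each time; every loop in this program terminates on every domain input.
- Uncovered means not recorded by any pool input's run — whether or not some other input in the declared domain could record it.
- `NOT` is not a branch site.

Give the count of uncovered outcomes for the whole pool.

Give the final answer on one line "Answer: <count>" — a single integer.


input #1, c=3, q=6, z=3: outcomes B1=F, B2=S, B4=T, B5=F, B6=T, B7=E, B9=T, B10=S, B11=T, B11=F, B12=T
input #2, c=2, q=5, z=0: outcomes B1=F, B2=S, B4=T, B5=F, B6=F, B7=E, B8=F, B9=T, B10=E, B11=T, B11=F, B12=F
input #3, c=1, q=4, z=0: outcomes B1=T, B2=E, B3=T, B6=F, B7=S, B8=T, B9=F, B10=E, B11=T, B11=F, B12=F
input #4, c=1, q=5, z=2: outcomes B1=T, B2=E, B3=T, B6=F, B7=S, B8=T, B9=T, B10=S, B11=T, B11=F, B12=T
input #5, c=4, q=4, z=4: outcomes B1=F, B2=S, B4=T, B5=F, B6=T, B7=E, B9=T, B10=S, B11=T, B11=F, B12=T
input #6, c=1, q=2, z=0: outcomes B1=T, B2=E, B3=T, B6=F, B7=S, B8=T, B9=F, B10=E, B11=T, B11=F, B12=F
input #7, c=4, q=6, z=2: outcomes B1=F, B2=S, B4=T, B5=T, B6=T, B7=E, B9=T, B10=S, B11=T, B11=F, B12=T
input #8, c=4, q=4, z=2: outcomes B1=F, B2=S, B4=T, B5=F, B6=T, B7=E, B9=T, B10=S, B11=T, B11=F, B12=T
input #9, c=5, q=2, z=0: outcomes B1=F, B2=S, B4=F, B6=T, B7=E, B9=T, B10=E, B11=T, B11=F, B12=F
union over the pool: B1=T, B1=F, B2=S, B2=E, B3=T, B4=T, B4=F, B5=T, B5=F, B6=T, B6=F, B7=S, B7=E, B8=T, B8=F, B9=T, B9=F, B10=S, B10=E, B11=T, B11=F, B12=T, B12=F
uncovered (1 of 24): B3=F
Answer: 1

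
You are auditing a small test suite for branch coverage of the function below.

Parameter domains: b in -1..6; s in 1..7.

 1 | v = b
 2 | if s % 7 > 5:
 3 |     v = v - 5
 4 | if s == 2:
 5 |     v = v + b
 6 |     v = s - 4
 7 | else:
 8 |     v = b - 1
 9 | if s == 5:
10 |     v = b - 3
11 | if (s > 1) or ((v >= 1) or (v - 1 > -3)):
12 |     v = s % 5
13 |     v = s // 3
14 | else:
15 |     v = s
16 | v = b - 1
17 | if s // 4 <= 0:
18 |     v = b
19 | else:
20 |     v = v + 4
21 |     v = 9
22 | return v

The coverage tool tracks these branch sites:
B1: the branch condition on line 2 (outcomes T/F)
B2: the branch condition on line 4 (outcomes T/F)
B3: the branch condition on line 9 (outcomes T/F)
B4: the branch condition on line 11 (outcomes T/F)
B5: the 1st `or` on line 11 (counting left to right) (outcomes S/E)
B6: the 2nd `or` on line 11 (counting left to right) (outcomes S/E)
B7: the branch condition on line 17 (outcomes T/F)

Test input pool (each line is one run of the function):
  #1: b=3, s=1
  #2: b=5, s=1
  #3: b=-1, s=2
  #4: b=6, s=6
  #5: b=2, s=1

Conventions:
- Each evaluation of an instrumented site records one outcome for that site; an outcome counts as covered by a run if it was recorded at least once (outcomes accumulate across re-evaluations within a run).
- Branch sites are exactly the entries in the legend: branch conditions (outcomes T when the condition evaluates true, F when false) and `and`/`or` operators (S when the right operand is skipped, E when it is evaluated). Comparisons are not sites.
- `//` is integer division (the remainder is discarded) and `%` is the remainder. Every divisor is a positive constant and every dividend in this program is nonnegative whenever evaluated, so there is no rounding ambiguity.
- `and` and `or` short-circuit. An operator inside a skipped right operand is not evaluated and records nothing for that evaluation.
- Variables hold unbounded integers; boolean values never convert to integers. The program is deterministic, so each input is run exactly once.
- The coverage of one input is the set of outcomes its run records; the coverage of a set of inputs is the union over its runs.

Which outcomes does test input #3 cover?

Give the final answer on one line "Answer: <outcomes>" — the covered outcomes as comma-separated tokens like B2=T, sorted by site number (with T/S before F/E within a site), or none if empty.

Simulating input #3 (b=-1, s=2) step by step:
  B1->F, B2->T, B3->F, B5->S, B4->T, B7->T
distinct outcomes covered: B1=F, B2=T, B3=F, B4=T, B5=S, B7=T

Answer: B1=F, B2=T, B3=F, B4=T, B5=S, B7=T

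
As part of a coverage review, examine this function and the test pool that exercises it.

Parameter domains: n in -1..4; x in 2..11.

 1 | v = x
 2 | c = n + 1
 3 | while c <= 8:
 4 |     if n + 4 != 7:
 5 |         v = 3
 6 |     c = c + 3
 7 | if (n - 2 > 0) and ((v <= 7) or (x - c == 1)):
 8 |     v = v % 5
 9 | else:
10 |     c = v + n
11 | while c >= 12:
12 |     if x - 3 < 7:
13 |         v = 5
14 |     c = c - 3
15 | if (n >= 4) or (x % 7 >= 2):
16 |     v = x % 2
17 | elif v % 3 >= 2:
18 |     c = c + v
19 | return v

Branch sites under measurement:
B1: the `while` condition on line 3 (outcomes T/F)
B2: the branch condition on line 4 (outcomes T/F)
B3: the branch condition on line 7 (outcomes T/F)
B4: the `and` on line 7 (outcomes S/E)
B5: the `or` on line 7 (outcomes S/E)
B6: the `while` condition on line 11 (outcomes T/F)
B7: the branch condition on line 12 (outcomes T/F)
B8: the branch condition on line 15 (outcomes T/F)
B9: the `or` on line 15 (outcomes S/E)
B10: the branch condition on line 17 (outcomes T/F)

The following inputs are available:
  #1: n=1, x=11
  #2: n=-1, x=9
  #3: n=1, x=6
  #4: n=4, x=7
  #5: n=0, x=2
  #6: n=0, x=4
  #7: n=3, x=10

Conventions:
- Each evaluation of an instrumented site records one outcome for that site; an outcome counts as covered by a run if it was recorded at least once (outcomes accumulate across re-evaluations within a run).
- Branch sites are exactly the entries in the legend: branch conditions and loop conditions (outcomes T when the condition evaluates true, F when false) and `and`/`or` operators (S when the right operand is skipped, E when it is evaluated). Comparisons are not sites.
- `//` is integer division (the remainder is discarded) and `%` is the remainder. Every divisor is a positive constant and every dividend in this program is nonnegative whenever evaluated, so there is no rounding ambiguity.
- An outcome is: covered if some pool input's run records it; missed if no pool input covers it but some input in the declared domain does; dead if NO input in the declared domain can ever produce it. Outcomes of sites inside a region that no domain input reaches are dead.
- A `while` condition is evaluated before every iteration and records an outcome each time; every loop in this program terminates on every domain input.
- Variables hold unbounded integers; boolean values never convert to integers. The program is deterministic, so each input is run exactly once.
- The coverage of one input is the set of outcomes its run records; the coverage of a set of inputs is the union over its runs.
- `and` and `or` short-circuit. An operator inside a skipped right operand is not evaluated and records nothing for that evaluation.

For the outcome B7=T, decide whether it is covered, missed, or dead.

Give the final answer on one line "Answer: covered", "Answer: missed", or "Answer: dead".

no pool input records B7=T
but domain input (n=3, x=9) does record it -> reachable, so missed

Answer: missed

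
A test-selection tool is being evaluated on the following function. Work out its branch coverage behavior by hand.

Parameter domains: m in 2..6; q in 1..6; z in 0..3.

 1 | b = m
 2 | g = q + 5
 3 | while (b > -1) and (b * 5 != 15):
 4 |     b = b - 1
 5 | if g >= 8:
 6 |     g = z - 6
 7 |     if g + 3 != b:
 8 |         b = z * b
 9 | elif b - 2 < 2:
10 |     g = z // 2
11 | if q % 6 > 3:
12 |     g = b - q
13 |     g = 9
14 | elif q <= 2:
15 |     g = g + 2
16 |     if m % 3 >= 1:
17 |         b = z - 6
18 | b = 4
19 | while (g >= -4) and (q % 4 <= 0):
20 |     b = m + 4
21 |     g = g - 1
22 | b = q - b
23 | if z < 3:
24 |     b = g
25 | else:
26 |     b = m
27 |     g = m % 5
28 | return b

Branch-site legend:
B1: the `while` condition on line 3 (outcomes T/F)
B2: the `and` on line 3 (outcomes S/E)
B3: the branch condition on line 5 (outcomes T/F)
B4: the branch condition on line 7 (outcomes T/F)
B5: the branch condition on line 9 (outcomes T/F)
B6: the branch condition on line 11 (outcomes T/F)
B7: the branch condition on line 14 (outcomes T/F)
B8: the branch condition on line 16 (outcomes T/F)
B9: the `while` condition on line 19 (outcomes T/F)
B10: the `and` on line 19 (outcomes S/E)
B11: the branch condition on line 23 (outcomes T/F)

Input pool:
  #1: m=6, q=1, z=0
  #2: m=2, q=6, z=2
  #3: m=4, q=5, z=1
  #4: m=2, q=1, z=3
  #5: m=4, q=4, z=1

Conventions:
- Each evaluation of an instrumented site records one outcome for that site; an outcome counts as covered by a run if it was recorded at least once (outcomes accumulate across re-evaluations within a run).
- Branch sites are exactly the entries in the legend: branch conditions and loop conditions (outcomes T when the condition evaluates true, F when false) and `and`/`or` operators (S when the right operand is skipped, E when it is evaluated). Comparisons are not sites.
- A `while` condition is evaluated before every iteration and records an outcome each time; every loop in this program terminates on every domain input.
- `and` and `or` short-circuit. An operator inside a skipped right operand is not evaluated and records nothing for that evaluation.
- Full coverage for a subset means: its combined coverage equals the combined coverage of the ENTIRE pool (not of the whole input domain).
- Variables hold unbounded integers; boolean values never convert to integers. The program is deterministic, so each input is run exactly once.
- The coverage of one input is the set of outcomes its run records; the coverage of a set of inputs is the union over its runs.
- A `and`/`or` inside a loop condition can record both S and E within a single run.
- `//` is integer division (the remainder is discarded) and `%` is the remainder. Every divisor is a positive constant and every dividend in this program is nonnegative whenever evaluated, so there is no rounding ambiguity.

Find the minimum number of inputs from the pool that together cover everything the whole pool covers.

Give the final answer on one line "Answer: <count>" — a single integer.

test 1 (m=6, q=1, z=0) fires B2->E, B1->T, B2->E, B1->T, B2->E, B1->T, B2->E, B1->F, B3->F, B5->T, B6->F, B7->T, B8->F, B10->E, ...; hits B1=T, B1=F, B2=E, B3=F, B5=T, B6=F, B7=T, B8=F, B9=F, B10=E, B11=T
test 2 (m=2, q=6, z=2) fires B2->E, B1->T, B2->E, B1->T, B2->E, B1->T, B2->S, B1->F, B3->T, B4->F, B6->F, B7->F, B10->E, B9->F, ...; hits B1=T, B1=F, B2=S, B2=E, B3=T, B4=F, B6=F, B7=F, B9=F, B10=E, B11=T
test 3 (m=4, q=5, z=1) fires B2->E, B1->T, B2->E, B1->F, B3->T, B4->T, B6->T, B10->E, B9->F, B11->T; hits B1=T, B1=F, B2=E, B3=T, B4=T, B6=T, B9=F, B10=E, B11=T
test 4 (m=2, q=1, z=3) fires B2->E, B1->T, B2->E, B1->T, B2->E, B1->T, B2->S, B1->F, B3->F, B5->T, B6->F, B7->T, B8->T, B10->E, ...; hits B1=T, B1=F, B2=S, B2=E, B3=F, B5=T, B6=F, B7=T, B8=T, B9=F, B10=E, B11=F
test 5 (m=4, q=4, z=1) fires B2->E, B1->T, B2->E, B1->F, B3->T, B4->T, B6->T, B10->E, B9->T, B10->E, B9->T, B10->E, B9->T, B10->E, ...; hits B1=T, B1=F, B2=E, B3=T, B4=T, B6=T, B9=T, B9=F, B10=S, B10=E, B11=T
union over all inputs: B1=T, B1=F, B2=S, B2=E, B3=T, B3=F, B4=T, B4=F, B5=T, B6=T, B6=F, B7=T, B7=F, B8=T, B8=F, B9=T, B9=F, B10=S, B10=E, B11=T, B11=F (21 outcomes)
no size-1 subset reaches all 21 outcomes (best union: 12/21)
no size-2 subset reaches all 21 outcomes (best union: 18/21)
no size-3 subset reaches all 21 outcomes (best union: 20/21)
the canonical winner is {1, 2, 4, 5}: size 4, full 21-outcome coverage, earliest index list among size-4 covers

Answer: 4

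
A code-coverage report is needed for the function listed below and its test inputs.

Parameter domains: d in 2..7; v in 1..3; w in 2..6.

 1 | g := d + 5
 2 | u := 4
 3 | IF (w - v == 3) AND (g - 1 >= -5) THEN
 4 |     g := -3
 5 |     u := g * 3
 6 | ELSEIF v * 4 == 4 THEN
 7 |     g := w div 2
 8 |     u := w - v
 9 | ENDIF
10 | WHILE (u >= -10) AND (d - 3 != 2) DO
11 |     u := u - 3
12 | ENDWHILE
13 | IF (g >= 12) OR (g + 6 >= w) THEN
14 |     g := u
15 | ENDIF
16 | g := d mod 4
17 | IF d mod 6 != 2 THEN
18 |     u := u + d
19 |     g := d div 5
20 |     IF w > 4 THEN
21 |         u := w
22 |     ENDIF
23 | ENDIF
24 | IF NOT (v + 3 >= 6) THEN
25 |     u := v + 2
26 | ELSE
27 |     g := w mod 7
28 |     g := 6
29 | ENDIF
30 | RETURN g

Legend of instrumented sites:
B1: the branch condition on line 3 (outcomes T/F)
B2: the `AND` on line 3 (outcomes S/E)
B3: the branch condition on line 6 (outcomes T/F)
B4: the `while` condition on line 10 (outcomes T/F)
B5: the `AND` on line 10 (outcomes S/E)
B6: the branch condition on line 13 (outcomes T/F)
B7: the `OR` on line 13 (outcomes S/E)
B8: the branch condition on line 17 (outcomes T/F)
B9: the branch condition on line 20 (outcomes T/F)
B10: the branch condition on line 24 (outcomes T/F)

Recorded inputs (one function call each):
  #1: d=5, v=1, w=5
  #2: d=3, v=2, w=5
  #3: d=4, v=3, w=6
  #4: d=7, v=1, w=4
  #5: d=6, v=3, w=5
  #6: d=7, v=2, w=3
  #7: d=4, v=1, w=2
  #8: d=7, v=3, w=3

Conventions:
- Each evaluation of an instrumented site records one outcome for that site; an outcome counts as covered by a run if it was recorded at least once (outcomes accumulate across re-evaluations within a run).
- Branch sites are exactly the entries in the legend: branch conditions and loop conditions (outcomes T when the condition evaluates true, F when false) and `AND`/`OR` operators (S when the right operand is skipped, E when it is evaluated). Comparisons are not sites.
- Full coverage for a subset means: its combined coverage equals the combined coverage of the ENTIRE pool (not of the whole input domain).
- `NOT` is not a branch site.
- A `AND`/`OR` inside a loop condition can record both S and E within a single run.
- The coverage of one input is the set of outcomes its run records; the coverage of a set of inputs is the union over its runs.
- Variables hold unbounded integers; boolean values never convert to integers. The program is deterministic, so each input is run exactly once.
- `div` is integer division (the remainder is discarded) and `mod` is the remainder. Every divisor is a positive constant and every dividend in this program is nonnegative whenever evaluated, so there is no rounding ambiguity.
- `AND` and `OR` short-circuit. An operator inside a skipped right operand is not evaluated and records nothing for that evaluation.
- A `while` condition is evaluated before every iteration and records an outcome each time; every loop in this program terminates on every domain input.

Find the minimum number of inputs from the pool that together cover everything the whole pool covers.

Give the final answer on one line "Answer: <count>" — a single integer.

run #1 (d=5, v=1, w=5) runs B2->S, B1->F, B3->T, B5->E, B4->F, B7->E, B6->T, B8->T, B9->T, B10->T; records B1=F, B2=S, B3=T, B4=F, B5=E, B6=T, B7=E, B8=T, B9=T, B10=T
run #2 (d=3, v=2, w=5) runs B2->E, B1->T, B5->E, B4->T, B5->S, B4->F, B7->E, B6->F, B8->T, B9->T, B10->T; records B1=T, B2=E, B4=T, B4=F, B5=S, B5=E, B6=F, B7=E, B8=T, B9=T, B10=T
run #3 (d=4, v=3, w=6) runs B2->E, B1->T, B5->E, B4->T, B5->S, B4->F, B7->E, B6->F, B8->T, B9->T, B10->F; records B1=T, B2=E, B4=T, B4=F, B5=S, B5=E, B6=F, B7=E, B8=T, B9=T, B10=F
run #4 (d=7, v=1, w=4) runs B2->E, B1->T, B5->E, B4->T, B5->S, B4->F, B7->E, B6->F, B8->T, B9->F, B10->T; records B1=T, B2=E, B4=T, B4=F, B5=S, B5=E, B6=F, B7=E, B8=T, B9=F, B10=T
run #5 (d=6, v=3, w=5) runs B2->S, B1->F, B3->F, B5->E, B4->T, B5->E, B4->T, B5->E, B4->T, B5->E, B4->T, B5->E, B4->T, B5->S, ...; records B1=F, B2=S, B3=F, B4=T, B4=F, B5=S, B5=E, B6=T, B7=E, B8=T, B9=T, B10=F
run #6 (d=7, v=2, w=3) runs B2->S, B1->F, B3->F, B5->E, B4->T, B5->E, B4->T, B5->E, B4->T, B5->E, B4->T, B5->E, B4->T, B5->S, ...; records B1=F, B2=S, B3=F, B4=T, B4=F, B5=S, B5=E, B6=T, B7=S, B8=T, B9=F, B10=T
run #7 (d=4, v=1, w=2) runs B2->S, B1->F, B3->T, B5->E, B4->T, B5->E, B4->T, B5->E, B4->T, B5->E, B4->T, B5->S, B4->F, B7->E, ...; records B1=F, B2=S, B3=T, B4=T, B4=F, B5=S, B5=E, B6=T, B7=E, B8=T, B9=F, B10=T
run #8 (d=7, v=3, w=3) runs B2->S, B1->F, B3->F, B5->E, B4->T, B5->E, B4->T, B5->E, B4->T, B5->E, B4->T, B5->E, B4->T, B5->S, ...; records B1=F, B2=S, B3=F, B4=T, B4=F, B5=S, B5=E, B6=T, B7=S, B8=T, B9=F, B10=F
union over all inputs: B1=T, B1=F, B2=S, B2=E, B3=T, B3=F, B4=T, B4=F, B5=S, B5=E, B6=T, B6=F, B7=S, B7=E, B8=T, B9=T, B9=F, B10=T, B10=F (19 outcomes)
size 1 is not enough: best union over all size-1 subsets is 12/19
size 2 is not enough: best union over all size-2 subsets is 18/19
size 3: inputs {1, 2, 8} cover all 19 outcomes, and no lexicographically smaller subset of this size does

Answer: 3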